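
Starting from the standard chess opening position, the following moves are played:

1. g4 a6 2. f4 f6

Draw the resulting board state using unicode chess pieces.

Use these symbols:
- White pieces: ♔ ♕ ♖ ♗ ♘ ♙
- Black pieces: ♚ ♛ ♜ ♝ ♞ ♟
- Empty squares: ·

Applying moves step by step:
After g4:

♜ ♞ ♝ ♛ ♚ ♝ ♞ ♜
♟ ♟ ♟ ♟ ♟ ♟ ♟ ♟
· · · · · · · ·
· · · · · · · ·
· · · · · · ♙ ·
· · · · · · · ·
♙ ♙ ♙ ♙ ♙ ♙ · ♙
♖ ♘ ♗ ♕ ♔ ♗ ♘ ♖


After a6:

♜ ♞ ♝ ♛ ♚ ♝ ♞ ♜
· ♟ ♟ ♟ ♟ ♟ ♟ ♟
♟ · · · · · · ·
· · · · · · · ·
· · · · · · ♙ ·
· · · · · · · ·
♙ ♙ ♙ ♙ ♙ ♙ · ♙
♖ ♘ ♗ ♕ ♔ ♗ ♘ ♖


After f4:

♜ ♞ ♝ ♛ ♚ ♝ ♞ ♜
· ♟ ♟ ♟ ♟ ♟ ♟ ♟
♟ · · · · · · ·
· · · · · · · ·
· · · · · ♙ ♙ ·
· · · · · · · ·
♙ ♙ ♙ ♙ ♙ · · ♙
♖ ♘ ♗ ♕ ♔ ♗ ♘ ♖


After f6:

♜ ♞ ♝ ♛ ♚ ♝ ♞ ♜
· ♟ ♟ ♟ ♟ · ♟ ♟
♟ · · · · ♟ · ·
· · · · · · · ·
· · · · · ♙ ♙ ·
· · · · · · · ·
♙ ♙ ♙ ♙ ♙ · · ♙
♖ ♘ ♗ ♕ ♔ ♗ ♘ ♖



  a b c d e f g h
  ─────────────────
8│♜ ♞ ♝ ♛ ♚ ♝ ♞ ♜│8
7│· ♟ ♟ ♟ ♟ · ♟ ♟│7
6│♟ · · · · ♟ · ·│6
5│· · · · · · · ·│5
4│· · · · · ♙ ♙ ·│4
3│· · · · · · · ·│3
2│♙ ♙ ♙ ♙ ♙ · · ♙│2
1│♖ ♘ ♗ ♕ ♔ ♗ ♘ ♖│1
  ─────────────────
  a b c d e f g h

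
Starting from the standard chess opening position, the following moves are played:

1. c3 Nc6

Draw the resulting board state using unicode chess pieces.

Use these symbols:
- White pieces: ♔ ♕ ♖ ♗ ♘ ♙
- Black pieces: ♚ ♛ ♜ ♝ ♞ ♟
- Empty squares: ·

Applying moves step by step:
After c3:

♜ ♞ ♝ ♛ ♚ ♝ ♞ ♜
♟ ♟ ♟ ♟ ♟ ♟ ♟ ♟
· · · · · · · ·
· · · · · · · ·
· · · · · · · ·
· · ♙ · · · · ·
♙ ♙ · ♙ ♙ ♙ ♙ ♙
♖ ♘ ♗ ♕ ♔ ♗ ♘ ♖


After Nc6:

♜ · ♝ ♛ ♚ ♝ ♞ ♜
♟ ♟ ♟ ♟ ♟ ♟ ♟ ♟
· · ♞ · · · · ·
· · · · · · · ·
· · · · · · · ·
· · ♙ · · · · ·
♙ ♙ · ♙ ♙ ♙ ♙ ♙
♖ ♘ ♗ ♕ ♔ ♗ ♘ ♖



  a b c d e f g h
  ─────────────────
8│♜ · ♝ ♛ ♚ ♝ ♞ ♜│8
7│♟ ♟ ♟ ♟ ♟ ♟ ♟ ♟│7
6│· · ♞ · · · · ·│6
5│· · · · · · · ·│5
4│· · · · · · · ·│4
3│· · ♙ · · · · ·│3
2│♙ ♙ · ♙ ♙ ♙ ♙ ♙│2
1│♖ ♘ ♗ ♕ ♔ ♗ ♘ ♖│1
  ─────────────────
  a b c d e f g h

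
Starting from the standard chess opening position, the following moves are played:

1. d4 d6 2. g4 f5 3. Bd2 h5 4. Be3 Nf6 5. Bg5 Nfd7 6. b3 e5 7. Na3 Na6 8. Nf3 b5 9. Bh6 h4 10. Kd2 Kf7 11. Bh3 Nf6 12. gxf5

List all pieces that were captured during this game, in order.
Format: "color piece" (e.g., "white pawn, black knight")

Tracking captures:
  gxf5: captured black pawn

black pawn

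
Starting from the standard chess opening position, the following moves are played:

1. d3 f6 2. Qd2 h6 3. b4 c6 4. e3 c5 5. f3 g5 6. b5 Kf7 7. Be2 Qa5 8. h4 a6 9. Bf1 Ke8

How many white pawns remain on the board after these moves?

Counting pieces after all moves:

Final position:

  a b c d e f g h
  ─────────────────
8│♜ ♞ ♝ · ♚ ♝ ♞ ♜│8
7│· ♟ · ♟ ♟ · · ·│7
6│♟ · · · · ♟ · ♟│6
5│♛ ♙ ♟ · · · ♟ ·│5
4│· · · · · · · ♙│4
3│· · · ♙ ♙ ♙ · ·│3
2│♙ · ♙ ♕ · · ♙ ·│2
1│♖ ♘ ♗ · ♔ ♗ ♘ ♖│1
  ─────────────────
  a b c d e f g h


8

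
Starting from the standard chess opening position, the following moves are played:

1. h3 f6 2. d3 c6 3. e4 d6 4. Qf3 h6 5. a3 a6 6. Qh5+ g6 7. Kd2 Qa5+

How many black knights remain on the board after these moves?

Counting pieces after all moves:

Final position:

  a b c d e f g h
  ─────────────────
8│♜ ♞ ♝ · ♚ ♝ ♞ ♜│8
7│· ♟ · · ♟ · · ·│7
6│♟ · ♟ ♟ · ♟ ♟ ♟│6
5│♛ · · · · · · ♕│5
4│· · · · ♙ · · ·│4
3│♙ · · ♙ · · · ♙│3
2│· ♙ ♙ ♔ · ♙ ♙ ·│2
1│♖ ♘ ♗ · · ♗ ♘ ♖│1
  ─────────────────
  a b c d e f g h


2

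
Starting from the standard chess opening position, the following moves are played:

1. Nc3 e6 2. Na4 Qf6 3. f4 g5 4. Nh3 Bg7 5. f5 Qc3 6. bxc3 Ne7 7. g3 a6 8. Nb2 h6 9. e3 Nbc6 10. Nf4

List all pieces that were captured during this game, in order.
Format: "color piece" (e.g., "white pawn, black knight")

Tracking captures:
  bxc3: captured black queen

black queen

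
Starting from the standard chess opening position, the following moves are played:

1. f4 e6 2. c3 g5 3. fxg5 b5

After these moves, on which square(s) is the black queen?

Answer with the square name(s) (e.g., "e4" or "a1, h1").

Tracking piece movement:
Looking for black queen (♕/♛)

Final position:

  a b c d e f g h
  ─────────────────
8│♜ ♞ ♝ ♛ ♚ ♝ ♞ ♜│8
7│♟ · ♟ ♟ · ♟ · ♟│7
6│· · · · ♟ · · ·│6
5│· ♟ · · · · ♙ ·│5
4│· · · · · · · ·│4
3│· · ♙ · · · · ·│3
2│♙ ♙ · ♙ ♙ · ♙ ♙│2
1│♖ ♘ ♗ ♕ ♔ ♗ ♘ ♖│1
  ─────────────────
  a b c d e f g h


d8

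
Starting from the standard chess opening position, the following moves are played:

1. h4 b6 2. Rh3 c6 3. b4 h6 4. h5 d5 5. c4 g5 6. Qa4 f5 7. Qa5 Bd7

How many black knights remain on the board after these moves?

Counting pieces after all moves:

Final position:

  a b c d e f g h
  ─────────────────
8│♜ ♞ · ♛ ♚ ♝ ♞ ♜│8
7│♟ · · ♝ ♟ · · ·│7
6│· ♟ ♟ · · · · ♟│6
5│♕ · · ♟ · ♟ ♟ ♙│5
4│· ♙ ♙ · · · · ·│4
3│· · · · · · · ♖│3
2│♙ · · ♙ ♙ ♙ ♙ ·│2
1│♖ ♘ ♗ · ♔ ♗ ♘ ·│1
  ─────────────────
  a b c d e f g h


2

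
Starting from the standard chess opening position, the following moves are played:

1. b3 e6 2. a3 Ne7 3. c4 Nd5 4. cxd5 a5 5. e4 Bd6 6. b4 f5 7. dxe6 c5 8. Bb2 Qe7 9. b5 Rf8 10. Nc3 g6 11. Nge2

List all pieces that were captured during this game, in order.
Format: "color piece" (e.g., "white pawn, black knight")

Tracking captures:
  cxd5: captured black knight
  dxe6: captured black pawn

black knight, black pawn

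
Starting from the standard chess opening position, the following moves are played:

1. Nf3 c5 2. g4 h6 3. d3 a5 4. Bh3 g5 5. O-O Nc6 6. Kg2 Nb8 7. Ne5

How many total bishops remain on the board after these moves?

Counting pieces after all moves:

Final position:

  a b c d e f g h
  ─────────────────
8│♜ ♞ ♝ ♛ ♚ ♝ ♞ ♜│8
7│· ♟ · ♟ ♟ ♟ · ·│7
6│· · · · · · · ♟│6
5│♟ · ♟ · ♘ · ♟ ·│5
4│· · · · · · ♙ ·│4
3│· · · ♙ · · · ♗│3
2│♙ ♙ ♙ · ♙ ♙ ♔ ♙│2
1│♖ ♘ ♗ ♕ · ♖ · ·│1
  ─────────────────
  a b c d e f g h


4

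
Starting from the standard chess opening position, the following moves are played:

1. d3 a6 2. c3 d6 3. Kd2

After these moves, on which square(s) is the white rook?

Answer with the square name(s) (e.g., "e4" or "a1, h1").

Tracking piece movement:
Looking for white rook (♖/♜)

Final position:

  a b c d e f g h
  ─────────────────
8│♜ ♞ ♝ ♛ ♚ ♝ ♞ ♜│8
7│· ♟ ♟ · ♟ ♟ ♟ ♟│7
6│♟ · · ♟ · · · ·│6
5│· · · · · · · ·│5
4│· · · · · · · ·│4
3│· · ♙ ♙ · · · ·│3
2│♙ ♙ · ♔ ♙ ♙ ♙ ♙│2
1│♖ ♘ ♗ ♕ · ♗ ♘ ♖│1
  ─────────────────
  a b c d e f g h


a1, h1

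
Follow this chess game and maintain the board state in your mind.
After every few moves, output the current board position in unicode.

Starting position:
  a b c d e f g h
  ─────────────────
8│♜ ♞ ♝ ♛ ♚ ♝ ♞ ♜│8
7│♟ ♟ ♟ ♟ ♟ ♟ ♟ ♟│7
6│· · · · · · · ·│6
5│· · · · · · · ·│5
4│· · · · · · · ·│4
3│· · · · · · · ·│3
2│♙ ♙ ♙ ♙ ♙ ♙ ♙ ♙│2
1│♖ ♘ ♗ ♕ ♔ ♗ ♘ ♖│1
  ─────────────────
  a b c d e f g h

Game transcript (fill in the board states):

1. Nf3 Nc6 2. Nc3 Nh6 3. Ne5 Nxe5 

  a b c d e f g h
  ─────────────────
8│♜ · ♝ ♛ ♚ ♝ · ♜│8
7│♟ ♟ ♟ ♟ ♟ ♟ ♟ ♟│7
6│· · · · · · · ♞│6
5│· · · · ♞ · · ·│5
4│· · · · · · · ·│4
3│· · ♘ · · · · ·│3
2│♙ ♙ ♙ ♙ ♙ ♙ ♙ ♙│2
1│♖ · ♗ ♕ ♔ ♗ · ♖│1
  ─────────────────
  a b c d e f g h

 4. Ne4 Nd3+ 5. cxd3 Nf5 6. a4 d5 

  a b c d e f g h
  ─────────────────
8│♜ · ♝ ♛ ♚ ♝ · ♜│8
7│♟ ♟ ♟ · ♟ ♟ ♟ ♟│7
6│· · · · · · · ·│6
5│· · · ♟ · ♞ · ·│5
4│♙ · · · ♘ · · ·│4
3│· · · ♙ · · · ·│3
2│· ♙ · ♙ ♙ ♙ ♙ ♙│2
1│♖ · ♗ ♕ ♔ ♗ · ♖│1
  ─────────────────
  a b c d e f g h

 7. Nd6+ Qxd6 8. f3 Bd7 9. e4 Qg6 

  a b c d e f g h
  ─────────────────
8│♜ · · · ♚ ♝ · ♜│8
7│♟ ♟ ♟ ♝ ♟ ♟ ♟ ♟│7
6│· · · · · · ♛ ·│6
5│· · · ♟ · ♞ · ·│5
4│♙ · · · ♙ · · ·│4
3│· · · ♙ · ♙ · ·│3
2│· ♙ · ♙ · · ♙ ♙│2
1│♖ · ♗ ♕ ♔ ♗ · ♖│1
  ─────────────────
  a b c d e f g h

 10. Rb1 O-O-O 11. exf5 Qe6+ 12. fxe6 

  a b c d e f g h
  ─────────────────
8│· · ♚ ♜ · ♝ · ♜│8
7│♟ ♟ ♟ ♝ ♟ ♟ ♟ ♟│7
6│· · · · ♙ · · ·│6
5│· · · ♟ · · · ·│5
4│♙ · · · · · · ·│4
3│· · · ♙ · ♙ · ·│3
2│· ♙ · ♙ · · ♙ ♙│2
1│· ♖ ♗ ♕ ♔ ♗ · ♖│1
  ─────────────────
  a b c d e f g h


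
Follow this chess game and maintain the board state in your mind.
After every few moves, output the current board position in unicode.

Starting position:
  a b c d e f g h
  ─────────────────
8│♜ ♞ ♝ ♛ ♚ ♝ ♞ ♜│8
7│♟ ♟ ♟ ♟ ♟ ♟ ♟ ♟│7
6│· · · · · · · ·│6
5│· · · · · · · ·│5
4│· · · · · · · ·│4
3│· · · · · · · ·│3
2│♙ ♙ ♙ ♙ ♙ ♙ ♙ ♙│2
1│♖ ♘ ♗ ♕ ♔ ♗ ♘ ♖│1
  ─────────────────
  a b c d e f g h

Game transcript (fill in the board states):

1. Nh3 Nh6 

  a b c d e f g h
  ─────────────────
8│♜ ♞ ♝ ♛ ♚ ♝ · ♜│8
7│♟ ♟ ♟ ♟ ♟ ♟ ♟ ♟│7
6│· · · · · · · ♞│6
5│· · · · · · · ·│5
4│· · · · · · · ·│4
3│· · · · · · · ♘│3
2│♙ ♙ ♙ ♙ ♙ ♙ ♙ ♙│2
1│♖ ♘ ♗ ♕ ♔ ♗ · ♖│1
  ─────────────────
  a b c d e f g h

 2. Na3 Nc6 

  a b c d e f g h
  ─────────────────
8│♜ · ♝ ♛ ♚ ♝ · ♜│8
7│♟ ♟ ♟ ♟ ♟ ♟ ♟ ♟│7
6│· · ♞ · · · · ♞│6
5│· · · · · · · ·│5
4│· · · · · · · ·│4
3│♘ · · · · · · ♘│3
2│♙ ♙ ♙ ♙ ♙ ♙ ♙ ♙│2
1│♖ · ♗ ♕ ♔ ♗ · ♖│1
  ─────────────────
  a b c d e f g h

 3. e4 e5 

  a b c d e f g h
  ─────────────────
8│♜ · ♝ ♛ ♚ ♝ · ♜│8
7│♟ ♟ ♟ ♟ · ♟ ♟ ♟│7
6│· · ♞ · · · · ♞│6
5│· · · · ♟ · · ·│5
4│· · · · ♙ · · ·│4
3│♘ · · · · · · ♘│3
2│♙ ♙ ♙ ♙ · ♙ ♙ ♙│2
1│♖ · ♗ ♕ ♔ ♗ · ♖│1
  ─────────────────
  a b c d e f g h

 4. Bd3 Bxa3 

  a b c d e f g h
  ─────────────────
8│♜ · ♝ ♛ ♚ · · ♜│8
7│♟ ♟ ♟ ♟ · ♟ ♟ ♟│7
6│· · ♞ · · · · ♞│6
5│· · · · ♟ · · ·│5
4│· · · · ♙ · · ·│4
3│♝ · · ♗ · · · ♘│3
2│♙ ♙ ♙ ♙ · ♙ ♙ ♙│2
1│♖ · ♗ ♕ ♔ · · ♖│1
  ─────────────────
  a b c d e f g h



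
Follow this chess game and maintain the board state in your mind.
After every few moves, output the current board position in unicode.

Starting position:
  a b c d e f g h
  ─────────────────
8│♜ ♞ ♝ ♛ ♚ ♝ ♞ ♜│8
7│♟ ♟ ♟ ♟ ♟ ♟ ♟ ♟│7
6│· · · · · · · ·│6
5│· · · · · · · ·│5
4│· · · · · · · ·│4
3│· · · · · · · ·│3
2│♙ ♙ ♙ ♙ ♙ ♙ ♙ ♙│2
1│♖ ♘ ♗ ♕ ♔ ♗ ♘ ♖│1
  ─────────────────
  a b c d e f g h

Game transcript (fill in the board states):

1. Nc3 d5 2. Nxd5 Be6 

  a b c d e f g h
  ─────────────────
8│♜ ♞ · ♛ ♚ ♝ ♞ ♜│8
7│♟ ♟ ♟ · ♟ ♟ ♟ ♟│7
6│· · · · ♝ · · ·│6
5│· · · ♘ · · · ·│5
4│· · · · · · · ·│4
3│· · · · · · · ·│3
2│♙ ♙ ♙ ♙ ♙ ♙ ♙ ♙│2
1│♖ · ♗ ♕ ♔ ♗ ♘ ♖│1
  ─────────────────
  a b c d e f g h

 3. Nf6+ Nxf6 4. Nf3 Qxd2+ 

  a b c d e f g h
  ─────────────────
8│♜ ♞ · · ♚ ♝ · ♜│8
7│♟ ♟ ♟ · ♟ ♟ ♟ ♟│7
6│· · · · ♝ ♞ · ·│6
5│· · · · · · · ·│5
4│· · · · · · · ·│4
3│· · · · · ♘ · ·│3
2│♙ ♙ ♙ ♛ ♙ ♙ ♙ ♙│2
1│♖ · ♗ ♕ ♔ ♗ · ♖│1
  ─────────────────
  a b c d e f g h

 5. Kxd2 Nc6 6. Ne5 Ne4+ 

  a b c d e f g h
  ─────────────────
8│♜ · · · ♚ ♝ · ♜│8
7│♟ ♟ ♟ · ♟ ♟ ♟ ♟│7
6│· · ♞ · ♝ · · ·│6
5│· · · · ♘ · · ·│5
4│· · · · ♞ · · ·│4
3│· · · · · · · ·│3
2│♙ ♙ ♙ ♔ ♙ ♙ ♙ ♙│2
1│♖ · ♗ ♕ · ♗ · ♖│1
  ─────────────────
  a b c d e f g h

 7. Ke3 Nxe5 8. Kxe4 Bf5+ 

  a b c d e f g h
  ─────────────────
8│♜ · · · ♚ ♝ · ♜│8
7│♟ ♟ ♟ · ♟ ♟ ♟ ♟│7
6│· · · · · · · ·│6
5│· · · · ♞ ♝ · ·│5
4│· · · · ♔ · · ·│4
3│· · · · · · · ·│3
2│♙ ♙ ♙ · ♙ ♙ ♙ ♙│2
1│♖ · ♗ ♕ · ♗ · ♖│1
  ─────────────────
  a b c d e f g h

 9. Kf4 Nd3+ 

  a b c d e f g h
  ─────────────────
8│♜ · · · ♚ ♝ · ♜│8
7│♟ ♟ ♟ · ♟ ♟ ♟ ♟│7
6│· · · · · · · ·│6
5│· · · · · ♝ · ·│5
4│· · · · · ♔ · ·│4
3│· · · ♞ · · · ·│3
2│♙ ♙ ♙ · ♙ ♙ ♙ ♙│2
1│♖ · ♗ ♕ · ♗ · ♖│1
  ─────────────────
  a b c d e f g h


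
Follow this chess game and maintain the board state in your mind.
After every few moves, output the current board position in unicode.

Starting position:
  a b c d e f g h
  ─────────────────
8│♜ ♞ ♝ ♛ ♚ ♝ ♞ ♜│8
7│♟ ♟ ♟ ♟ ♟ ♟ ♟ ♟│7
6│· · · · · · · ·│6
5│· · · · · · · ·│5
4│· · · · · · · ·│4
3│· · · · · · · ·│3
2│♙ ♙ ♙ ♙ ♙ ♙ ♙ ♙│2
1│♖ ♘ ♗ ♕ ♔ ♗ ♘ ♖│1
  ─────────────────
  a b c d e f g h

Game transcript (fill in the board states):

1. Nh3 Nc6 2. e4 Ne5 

  a b c d e f g h
  ─────────────────
8│♜ · ♝ ♛ ♚ ♝ ♞ ♜│8
7│♟ ♟ ♟ ♟ ♟ ♟ ♟ ♟│7
6│· · · · · · · ·│6
5│· · · · ♞ · · ·│5
4│· · · · ♙ · · ·│4
3│· · · · · · · ♘│3
2│♙ ♙ ♙ ♙ · ♙ ♙ ♙│2
1│♖ ♘ ♗ ♕ ♔ ♗ · ♖│1
  ─────────────────
  a b c d e f g h

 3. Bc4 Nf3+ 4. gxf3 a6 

  a b c d e f g h
  ─────────────────
8│♜ · ♝ ♛ ♚ ♝ ♞ ♜│8
7│· ♟ ♟ ♟ ♟ ♟ ♟ ♟│7
6│♟ · · · · · · ·│6
5│· · · · · · · ·│5
4│· · ♗ · ♙ · · ·│4
3│· · · · · ♙ · ♘│3
2│♙ ♙ ♙ ♙ · ♙ · ♙│2
1│♖ ♘ ♗ ♕ ♔ · · ♖│1
  ─────────────────
  a b c d e f g h

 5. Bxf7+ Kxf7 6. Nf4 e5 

  a b c d e f g h
  ─────────────────
8│♜ · ♝ ♛ · ♝ ♞ ♜│8
7│· ♟ ♟ ♟ · ♚ ♟ ♟│7
6│♟ · · · · · · ·│6
5│· · · · ♟ · · ·│5
4│· · · · ♙ ♘ · ·│4
3│· · · · · ♙ · ·│3
2│♙ ♙ ♙ ♙ · ♙ · ♙│2
1│♖ ♘ ♗ ♕ ♔ · · ♖│1
  ─────────────────
  a b c d e f g h

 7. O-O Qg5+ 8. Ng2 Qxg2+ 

  a b c d e f g h
  ─────────────────
8│♜ · ♝ · · ♝ ♞ ♜│8
7│· ♟ ♟ ♟ · ♚ ♟ ♟│7
6│♟ · · · · · · ·│6
5│· · · · ♟ · · ·│5
4│· · · · ♙ · · ·│4
3│· · · · · ♙ · ·│3
2│♙ ♙ ♙ ♙ · ♙ ♛ ♙│2
1│♖ ♘ ♗ ♕ · ♖ ♔ ·│1
  ─────────────────
  a b c d e f g h

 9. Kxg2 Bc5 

  a b c d e f g h
  ─────────────────
8│♜ · ♝ · · · ♞ ♜│8
7│· ♟ ♟ ♟ · ♚ ♟ ♟│7
6│♟ · · · · · · ·│6
5│· · ♝ · ♟ · · ·│5
4│· · · · ♙ · · ·│4
3│· · · · · ♙ · ·│3
2│♙ ♙ ♙ ♙ · ♙ ♔ ♙│2
1│♖ ♘ ♗ ♕ · ♖ · ·│1
  ─────────────────
  a b c d e f g h


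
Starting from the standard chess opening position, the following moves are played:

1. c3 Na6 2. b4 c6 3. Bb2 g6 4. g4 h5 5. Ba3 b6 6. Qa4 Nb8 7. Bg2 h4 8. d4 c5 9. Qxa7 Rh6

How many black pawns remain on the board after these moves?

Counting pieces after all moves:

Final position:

  a b c d e f g h
  ─────────────────
8│♜ ♞ ♝ ♛ ♚ ♝ ♞ ·│8
7│♕ · · ♟ ♟ ♟ · ·│7
6│· ♟ · · · · ♟ ♜│6
5│· · ♟ · · · · ·│5
4│· ♙ · ♙ · · ♙ ♟│4
3│♗ · ♙ · · · · ·│3
2│♙ · · · ♙ ♙ ♗ ♙│2
1│♖ ♘ · · ♔ · ♘ ♖│1
  ─────────────────
  a b c d e f g h


7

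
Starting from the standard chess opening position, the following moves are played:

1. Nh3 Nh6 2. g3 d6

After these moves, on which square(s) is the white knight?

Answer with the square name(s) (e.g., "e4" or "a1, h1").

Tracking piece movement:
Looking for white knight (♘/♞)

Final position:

  a b c d e f g h
  ─────────────────
8│♜ ♞ ♝ ♛ ♚ ♝ · ♜│8
7│♟ ♟ ♟ · ♟ ♟ ♟ ♟│7
6│· · · ♟ · · · ♞│6
5│· · · · · · · ·│5
4│· · · · · · · ·│4
3│· · · · · · ♙ ♘│3
2│♙ ♙ ♙ ♙ ♙ ♙ · ♙│2
1│♖ ♘ ♗ ♕ ♔ ♗ · ♖│1
  ─────────────────
  a b c d e f g h


b1, h3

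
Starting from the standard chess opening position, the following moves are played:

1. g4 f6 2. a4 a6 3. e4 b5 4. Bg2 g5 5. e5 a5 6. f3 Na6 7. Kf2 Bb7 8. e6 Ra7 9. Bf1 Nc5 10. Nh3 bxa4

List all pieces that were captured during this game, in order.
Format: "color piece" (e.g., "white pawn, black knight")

Tracking captures:
  bxa4: captured white pawn

white pawn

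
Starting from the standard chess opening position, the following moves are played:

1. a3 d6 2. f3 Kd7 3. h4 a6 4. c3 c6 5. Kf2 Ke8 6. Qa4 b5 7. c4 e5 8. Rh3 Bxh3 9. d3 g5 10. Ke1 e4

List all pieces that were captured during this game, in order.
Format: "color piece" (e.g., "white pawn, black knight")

Tracking captures:
  Bxh3: captured white rook

white rook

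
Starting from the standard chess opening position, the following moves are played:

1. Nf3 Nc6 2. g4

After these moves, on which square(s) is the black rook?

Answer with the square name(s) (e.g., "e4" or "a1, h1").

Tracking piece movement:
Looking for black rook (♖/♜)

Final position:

  a b c d e f g h
  ─────────────────
8│♜ · ♝ ♛ ♚ ♝ ♞ ♜│8
7│♟ ♟ ♟ ♟ ♟ ♟ ♟ ♟│7
6│· · ♞ · · · · ·│6
5│· · · · · · · ·│5
4│· · · · · · ♙ ·│4
3│· · · · · ♘ · ·│3
2│♙ ♙ ♙ ♙ ♙ ♙ · ♙│2
1│♖ ♘ ♗ ♕ ♔ ♗ · ♖│1
  ─────────────────
  a b c d e f g h


a8, h8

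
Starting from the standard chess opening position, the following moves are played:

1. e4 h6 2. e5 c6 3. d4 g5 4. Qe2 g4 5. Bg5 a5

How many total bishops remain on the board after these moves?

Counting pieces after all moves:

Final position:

  a b c d e f g h
  ─────────────────
8│♜ ♞ ♝ ♛ ♚ ♝ ♞ ♜│8
7│· ♟ · ♟ ♟ ♟ · ·│7
6│· · ♟ · · · · ♟│6
5│♟ · · · ♙ · ♗ ·│5
4│· · · ♙ · · ♟ ·│4
3│· · · · · · · ·│3
2│♙ ♙ ♙ · ♕ ♙ ♙ ♙│2
1│♖ ♘ · · ♔ ♗ ♘ ♖│1
  ─────────────────
  a b c d e f g h


4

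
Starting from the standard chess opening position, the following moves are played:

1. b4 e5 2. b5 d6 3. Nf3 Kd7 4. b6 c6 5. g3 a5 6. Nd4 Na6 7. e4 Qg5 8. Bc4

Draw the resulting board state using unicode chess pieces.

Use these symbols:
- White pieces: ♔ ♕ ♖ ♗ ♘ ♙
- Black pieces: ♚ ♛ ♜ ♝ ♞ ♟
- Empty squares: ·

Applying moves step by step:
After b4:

♜ ♞ ♝ ♛ ♚ ♝ ♞ ♜
♟ ♟ ♟ ♟ ♟ ♟ ♟ ♟
· · · · · · · ·
· · · · · · · ·
· ♙ · · · · · ·
· · · · · · · ·
♙ · ♙ ♙ ♙ ♙ ♙ ♙
♖ ♘ ♗ ♕ ♔ ♗ ♘ ♖


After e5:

♜ ♞ ♝ ♛ ♚ ♝ ♞ ♜
♟ ♟ ♟ ♟ · ♟ ♟ ♟
· · · · · · · ·
· · · · ♟ · · ·
· ♙ · · · · · ·
· · · · · · · ·
♙ · ♙ ♙ ♙ ♙ ♙ ♙
♖ ♘ ♗ ♕ ♔ ♗ ♘ ♖


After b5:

♜ ♞ ♝ ♛ ♚ ♝ ♞ ♜
♟ ♟ ♟ ♟ · ♟ ♟ ♟
· · · · · · · ·
· ♙ · · ♟ · · ·
· · · · · · · ·
· · · · · · · ·
♙ · ♙ ♙ ♙ ♙ ♙ ♙
♖ ♘ ♗ ♕ ♔ ♗ ♘ ♖


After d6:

♜ ♞ ♝ ♛ ♚ ♝ ♞ ♜
♟ ♟ ♟ · · ♟ ♟ ♟
· · · ♟ · · · ·
· ♙ · · ♟ · · ·
· · · · · · · ·
· · · · · · · ·
♙ · ♙ ♙ ♙ ♙ ♙ ♙
♖ ♘ ♗ ♕ ♔ ♗ ♘ ♖


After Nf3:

♜ ♞ ♝ ♛ ♚ ♝ ♞ ♜
♟ ♟ ♟ · · ♟ ♟ ♟
· · · ♟ · · · ·
· ♙ · · ♟ · · ·
· · · · · · · ·
· · · · · ♘ · ·
♙ · ♙ ♙ ♙ ♙ ♙ ♙
♖ ♘ ♗ ♕ ♔ ♗ · ♖


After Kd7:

♜ ♞ ♝ ♛ · ♝ ♞ ♜
♟ ♟ ♟ ♚ · ♟ ♟ ♟
· · · ♟ · · · ·
· ♙ · · ♟ · · ·
· · · · · · · ·
· · · · · ♘ · ·
♙ · ♙ ♙ ♙ ♙ ♙ ♙
♖ ♘ ♗ ♕ ♔ ♗ · ♖


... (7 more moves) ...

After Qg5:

♜ · ♝ · · ♝ ♞ ♜
· ♟ · ♚ · ♟ ♟ ♟
♞ ♙ ♟ ♟ · · · ·
♟ · · · ♟ · ♛ ·
· · · ♘ ♙ · · ·
· · · · · · ♙ ·
♙ · ♙ ♙ · ♙ · ♙
♖ ♘ ♗ ♕ ♔ ♗ · ♖


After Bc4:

♜ · ♝ · · ♝ ♞ ♜
· ♟ · ♚ · ♟ ♟ ♟
♞ ♙ ♟ ♟ · · · ·
♟ · · · ♟ · ♛ ·
· · ♗ ♘ ♙ · · ·
· · · · · · ♙ ·
♙ · ♙ ♙ · ♙ · ♙
♖ ♘ ♗ ♕ ♔ · · ♖



  a b c d e f g h
  ─────────────────
8│♜ · ♝ · · ♝ ♞ ♜│8
7│· ♟ · ♚ · ♟ ♟ ♟│7
6│♞ ♙ ♟ ♟ · · · ·│6
5│♟ · · · ♟ · ♛ ·│5
4│· · ♗ ♘ ♙ · · ·│4
3│· · · · · · ♙ ·│3
2│♙ · ♙ ♙ · ♙ · ♙│2
1│♖ ♘ ♗ ♕ ♔ · · ♖│1
  ─────────────────
  a b c d e f g h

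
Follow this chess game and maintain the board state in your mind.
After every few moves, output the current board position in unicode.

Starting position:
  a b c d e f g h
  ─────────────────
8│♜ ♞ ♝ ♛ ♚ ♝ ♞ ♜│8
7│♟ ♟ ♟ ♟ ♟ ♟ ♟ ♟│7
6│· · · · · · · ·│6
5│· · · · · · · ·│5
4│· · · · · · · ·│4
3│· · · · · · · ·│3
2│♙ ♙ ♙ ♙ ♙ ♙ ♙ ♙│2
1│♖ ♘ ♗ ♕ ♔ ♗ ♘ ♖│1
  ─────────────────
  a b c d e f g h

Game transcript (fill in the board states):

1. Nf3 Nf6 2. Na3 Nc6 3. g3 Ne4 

  a b c d e f g h
  ─────────────────
8│♜ · ♝ ♛ ♚ ♝ · ♜│8
7│♟ ♟ ♟ ♟ ♟ ♟ ♟ ♟│7
6│· · ♞ · · · · ·│6
5│· · · · · · · ·│5
4│· · · · ♞ · · ·│4
3│♘ · · · · ♘ ♙ ·│3
2│♙ ♙ ♙ ♙ ♙ ♙ · ♙│2
1│♖ · ♗ ♕ ♔ ♗ · ♖│1
  ─────────────────
  a b c d e f g h

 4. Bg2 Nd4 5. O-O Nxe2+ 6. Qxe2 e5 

  a b c d e f g h
  ─────────────────
8│♜ · ♝ ♛ ♚ ♝ · ♜│8
7│♟ ♟ ♟ ♟ · ♟ ♟ ♟│7
6│· · · · · · · ·│6
5│· · · · ♟ · · ·│5
4│· · · · ♞ · · ·│4
3│♘ · · · · ♘ ♙ ·│3
2│♙ ♙ ♙ ♙ ♕ ♙ ♗ ♙│2
1│♖ · ♗ · · ♖ ♔ ·│1
  ─────────────────
  a b c d e f g h

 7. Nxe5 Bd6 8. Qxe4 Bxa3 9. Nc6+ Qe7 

  a b c d e f g h
  ─────────────────
8│♜ · ♝ · ♚ · · ♜│8
7│♟ ♟ ♟ ♟ ♛ ♟ ♟ ♟│7
6│· · ♘ · · · · ·│6
5│· · · · · · · ·│5
4│· · · · ♕ · · ·│4
3│♝ · · · · · ♙ ·│3
2│♙ ♙ ♙ ♙ · ♙ ♗ ♙│2
1│♖ · ♗ · · ♖ ♔ ·│1
  ─────────────────
  a b c d e f g h

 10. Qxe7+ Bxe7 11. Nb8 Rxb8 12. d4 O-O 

  a b c d e f g h
  ─────────────────
8│· ♜ ♝ · · ♜ ♚ ·│8
7│♟ ♟ ♟ ♟ ♝ ♟ ♟ ♟│7
6│· · · · · · · ·│6
5│· · · · · · · ·│5
4│· · · ♙ · · · ·│4
3│· · · · · · ♙ ·│3
2│♙ ♙ ♙ · · ♙ ♗ ♙│2
1│♖ · ♗ · · ♖ ♔ ·│1
  ─────────────────
  a b c d e f g h

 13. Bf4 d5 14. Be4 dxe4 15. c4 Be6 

  a b c d e f g h
  ─────────────────
8│· ♜ · · · ♜ ♚ ·│8
7│♟ ♟ ♟ · ♝ ♟ ♟ ♟│7
6│· · · · ♝ · · ·│6
5│· · · · · · · ·│5
4│· · ♙ ♙ ♟ ♗ · ·│4
3│· · · · · · ♙ ·│3
2│♙ ♙ · · · ♙ · ♙│2
1│♖ · · · · ♖ ♔ ·│1
  ─────────────────
  a b c d e f g h



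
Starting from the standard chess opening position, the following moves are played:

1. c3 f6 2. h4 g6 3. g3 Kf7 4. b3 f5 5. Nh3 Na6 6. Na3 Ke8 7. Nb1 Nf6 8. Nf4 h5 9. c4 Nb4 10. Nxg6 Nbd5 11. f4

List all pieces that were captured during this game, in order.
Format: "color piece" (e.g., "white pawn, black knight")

Tracking captures:
  Nxg6: captured black pawn

black pawn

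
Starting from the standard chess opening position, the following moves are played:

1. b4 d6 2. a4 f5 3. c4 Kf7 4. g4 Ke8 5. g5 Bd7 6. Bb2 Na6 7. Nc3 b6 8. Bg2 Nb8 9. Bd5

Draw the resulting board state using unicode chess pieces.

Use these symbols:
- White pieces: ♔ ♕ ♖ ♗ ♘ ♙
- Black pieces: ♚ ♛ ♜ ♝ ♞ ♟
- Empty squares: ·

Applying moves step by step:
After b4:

♜ ♞ ♝ ♛ ♚ ♝ ♞ ♜
♟ ♟ ♟ ♟ ♟ ♟ ♟ ♟
· · · · · · · ·
· · · · · · · ·
· ♙ · · · · · ·
· · · · · · · ·
♙ · ♙ ♙ ♙ ♙ ♙ ♙
♖ ♘ ♗ ♕ ♔ ♗ ♘ ♖


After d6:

♜ ♞ ♝ ♛ ♚ ♝ ♞ ♜
♟ ♟ ♟ · ♟ ♟ ♟ ♟
· · · ♟ · · · ·
· · · · · · · ·
· ♙ · · · · · ·
· · · · · · · ·
♙ · ♙ ♙ ♙ ♙ ♙ ♙
♖ ♘ ♗ ♕ ♔ ♗ ♘ ♖


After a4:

♜ ♞ ♝ ♛ ♚ ♝ ♞ ♜
♟ ♟ ♟ · ♟ ♟ ♟ ♟
· · · ♟ · · · ·
· · · · · · · ·
♙ ♙ · · · · · ·
· · · · · · · ·
· · ♙ ♙ ♙ ♙ ♙ ♙
♖ ♘ ♗ ♕ ♔ ♗ ♘ ♖


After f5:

♜ ♞ ♝ ♛ ♚ ♝ ♞ ♜
♟ ♟ ♟ · ♟ · ♟ ♟
· · · ♟ · · · ·
· · · · · ♟ · ·
♙ ♙ · · · · · ·
· · · · · · · ·
· · ♙ ♙ ♙ ♙ ♙ ♙
♖ ♘ ♗ ♕ ♔ ♗ ♘ ♖


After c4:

♜ ♞ ♝ ♛ ♚ ♝ ♞ ♜
♟ ♟ ♟ · ♟ · ♟ ♟
· · · ♟ · · · ·
· · · · · ♟ · ·
♙ ♙ ♙ · · · · ·
· · · · · · · ·
· · · ♙ ♙ ♙ ♙ ♙
♖ ♘ ♗ ♕ ♔ ♗ ♘ ♖


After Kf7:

♜ ♞ ♝ ♛ · ♝ ♞ ♜
♟ ♟ ♟ · ♟ ♚ ♟ ♟
· · · ♟ · · · ·
· · · · · ♟ · ·
♙ ♙ ♙ · · · · ·
· · · · · · · ·
· · · ♙ ♙ ♙ ♙ ♙
♖ ♘ ♗ ♕ ♔ ♗ ♘ ♖


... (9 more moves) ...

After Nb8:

♜ ♞ · ♛ ♚ ♝ ♞ ♜
♟ · ♟ ♝ ♟ · ♟ ♟
· ♟ · ♟ · · · ·
· · · · · ♟ ♙ ·
♙ ♙ ♙ · · · · ·
· · ♘ · · · · ·
· ♗ · ♙ ♙ ♙ ♗ ♙
♖ · · ♕ ♔ · ♘ ♖


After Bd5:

♜ ♞ · ♛ ♚ ♝ ♞ ♜
♟ · ♟ ♝ ♟ · ♟ ♟
· ♟ · ♟ · · · ·
· · · ♗ · ♟ ♙ ·
♙ ♙ ♙ · · · · ·
· · ♘ · · · · ·
· ♗ · ♙ ♙ ♙ · ♙
♖ · · ♕ ♔ · ♘ ♖



  a b c d e f g h
  ─────────────────
8│♜ ♞ · ♛ ♚ ♝ ♞ ♜│8
7│♟ · ♟ ♝ ♟ · ♟ ♟│7
6│· ♟ · ♟ · · · ·│6
5│· · · ♗ · ♟ ♙ ·│5
4│♙ ♙ ♙ · · · · ·│4
3│· · ♘ · · · · ·│3
2│· ♗ · ♙ ♙ ♙ · ♙│2
1│♖ · · ♕ ♔ · ♘ ♖│1
  ─────────────────
  a b c d e f g h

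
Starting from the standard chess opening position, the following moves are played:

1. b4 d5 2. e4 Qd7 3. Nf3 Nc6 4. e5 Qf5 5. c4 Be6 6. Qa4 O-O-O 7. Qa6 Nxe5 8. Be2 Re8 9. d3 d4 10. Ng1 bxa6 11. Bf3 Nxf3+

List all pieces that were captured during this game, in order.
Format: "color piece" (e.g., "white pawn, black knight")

Tracking captures:
  Nxe5: captured white pawn
  bxa6: captured white queen
  Nxf3+: captured white bishop

white pawn, white queen, white bishop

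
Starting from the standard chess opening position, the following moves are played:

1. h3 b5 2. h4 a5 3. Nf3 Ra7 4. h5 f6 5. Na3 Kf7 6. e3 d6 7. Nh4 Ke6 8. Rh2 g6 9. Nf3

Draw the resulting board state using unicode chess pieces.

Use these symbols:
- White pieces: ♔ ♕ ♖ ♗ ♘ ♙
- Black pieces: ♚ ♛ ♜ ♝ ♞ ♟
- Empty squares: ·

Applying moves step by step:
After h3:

♜ ♞ ♝ ♛ ♚ ♝ ♞ ♜
♟ ♟ ♟ ♟ ♟ ♟ ♟ ♟
· · · · · · · ·
· · · · · · · ·
· · · · · · · ·
· · · · · · · ♙
♙ ♙ ♙ ♙ ♙ ♙ ♙ ·
♖ ♘ ♗ ♕ ♔ ♗ ♘ ♖


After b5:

♜ ♞ ♝ ♛ ♚ ♝ ♞ ♜
♟ · ♟ ♟ ♟ ♟ ♟ ♟
· · · · · · · ·
· ♟ · · · · · ·
· · · · · · · ·
· · · · · · · ♙
♙ ♙ ♙ ♙ ♙ ♙ ♙ ·
♖ ♘ ♗ ♕ ♔ ♗ ♘ ♖


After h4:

♜ ♞ ♝ ♛ ♚ ♝ ♞ ♜
♟ · ♟ ♟ ♟ ♟ ♟ ♟
· · · · · · · ·
· ♟ · · · · · ·
· · · · · · · ♙
· · · · · · · ·
♙ ♙ ♙ ♙ ♙ ♙ ♙ ·
♖ ♘ ♗ ♕ ♔ ♗ ♘ ♖


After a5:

♜ ♞ ♝ ♛ ♚ ♝ ♞ ♜
· · ♟ ♟ ♟ ♟ ♟ ♟
· · · · · · · ·
♟ ♟ · · · · · ·
· · · · · · · ♙
· · · · · · · ·
♙ ♙ ♙ ♙ ♙ ♙ ♙ ·
♖ ♘ ♗ ♕ ♔ ♗ ♘ ♖


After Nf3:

♜ ♞ ♝ ♛ ♚ ♝ ♞ ♜
· · ♟ ♟ ♟ ♟ ♟ ♟
· · · · · · · ·
♟ ♟ · · · · · ·
· · · · · · · ♙
· · · · · ♘ · ·
♙ ♙ ♙ ♙ ♙ ♙ ♙ ·
♖ ♘ ♗ ♕ ♔ ♗ · ♖


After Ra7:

· ♞ ♝ ♛ ♚ ♝ ♞ ♜
♜ · ♟ ♟ ♟ ♟ ♟ ♟
· · · · · · · ·
♟ ♟ · · · · · ·
· · · · · · · ♙
· · · · · ♘ · ·
♙ ♙ ♙ ♙ ♙ ♙ ♙ ·
♖ ♘ ♗ ♕ ♔ ♗ · ♖


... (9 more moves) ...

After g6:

· ♞ ♝ ♛ · ♝ ♞ ♜
♜ · ♟ · ♟ · · ♟
· · · ♟ ♚ ♟ ♟ ·
♟ ♟ · · · · · ♙
· · · · · · · ♘
♘ · · · ♙ · · ·
♙ ♙ ♙ ♙ · ♙ ♙ ♖
♖ · ♗ ♕ ♔ ♗ · ·


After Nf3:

· ♞ ♝ ♛ · ♝ ♞ ♜
♜ · ♟ · ♟ · · ♟
· · · ♟ ♚ ♟ ♟ ·
♟ ♟ · · · · · ♙
· · · · · · · ·
♘ · · · ♙ ♘ · ·
♙ ♙ ♙ ♙ · ♙ ♙ ♖
♖ · ♗ ♕ ♔ ♗ · ·



  a b c d e f g h
  ─────────────────
8│· ♞ ♝ ♛ · ♝ ♞ ♜│8
7│♜ · ♟ · ♟ · · ♟│7
6│· · · ♟ ♚ ♟ ♟ ·│6
5│♟ ♟ · · · · · ♙│5
4│· · · · · · · ·│4
3│♘ · · · ♙ ♘ · ·│3
2│♙ ♙ ♙ ♙ · ♙ ♙ ♖│2
1│♖ · ♗ ♕ ♔ ♗ · ·│1
  ─────────────────
  a b c d e f g h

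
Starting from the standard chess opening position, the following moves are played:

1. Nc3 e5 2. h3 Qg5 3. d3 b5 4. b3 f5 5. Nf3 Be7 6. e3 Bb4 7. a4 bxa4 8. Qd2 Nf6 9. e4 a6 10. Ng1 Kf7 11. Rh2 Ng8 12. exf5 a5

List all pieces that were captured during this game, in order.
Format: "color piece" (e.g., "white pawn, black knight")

Tracking captures:
  bxa4: captured white pawn
  exf5: captured black pawn

white pawn, black pawn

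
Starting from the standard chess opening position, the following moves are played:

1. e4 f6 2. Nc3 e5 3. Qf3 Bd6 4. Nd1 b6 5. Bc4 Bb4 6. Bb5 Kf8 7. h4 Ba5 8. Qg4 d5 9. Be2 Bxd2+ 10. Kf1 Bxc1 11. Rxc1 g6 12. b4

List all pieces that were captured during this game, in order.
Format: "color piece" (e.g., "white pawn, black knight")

Tracking captures:
  Bxd2+: captured white pawn
  Bxc1: captured white bishop
  Rxc1: captured black bishop

white pawn, white bishop, black bishop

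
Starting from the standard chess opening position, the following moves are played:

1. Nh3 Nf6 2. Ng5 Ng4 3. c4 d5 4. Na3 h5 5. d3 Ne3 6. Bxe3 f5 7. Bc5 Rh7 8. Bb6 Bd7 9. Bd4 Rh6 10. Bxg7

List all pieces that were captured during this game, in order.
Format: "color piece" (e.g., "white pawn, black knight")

Tracking captures:
  Bxe3: captured black knight
  Bxg7: captured black pawn

black knight, black pawn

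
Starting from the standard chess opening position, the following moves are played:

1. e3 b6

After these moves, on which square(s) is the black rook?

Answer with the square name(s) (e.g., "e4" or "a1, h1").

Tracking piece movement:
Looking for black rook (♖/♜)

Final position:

  a b c d e f g h
  ─────────────────
8│♜ ♞ ♝ ♛ ♚ ♝ ♞ ♜│8
7│♟ · ♟ ♟ ♟ ♟ ♟ ♟│7
6│· ♟ · · · · · ·│6
5│· · · · · · · ·│5
4│· · · · · · · ·│4
3│· · · · ♙ · · ·│3
2│♙ ♙ ♙ ♙ · ♙ ♙ ♙│2
1│♖ ♘ ♗ ♕ ♔ ♗ ♘ ♖│1
  ─────────────────
  a b c d e f g h


a8, h8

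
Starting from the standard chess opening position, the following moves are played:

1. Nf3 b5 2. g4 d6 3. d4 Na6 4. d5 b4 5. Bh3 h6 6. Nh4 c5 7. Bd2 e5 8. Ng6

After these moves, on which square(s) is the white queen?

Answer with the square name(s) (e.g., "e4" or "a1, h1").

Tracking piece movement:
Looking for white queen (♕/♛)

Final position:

  a b c d e f g h
  ─────────────────
8│♜ · ♝ ♛ ♚ ♝ ♞ ♜│8
7│♟ · · · · ♟ ♟ ·│7
6│♞ · · ♟ · · ♘ ♟│6
5│· · ♟ ♙ ♟ · · ·│5
4│· ♟ · · · · ♙ ·│4
3│· · · · · · · ♗│3
2│♙ ♙ ♙ ♗ ♙ ♙ · ♙│2
1│♖ ♘ · ♕ ♔ · · ♖│1
  ─────────────────
  a b c d e f g h


d1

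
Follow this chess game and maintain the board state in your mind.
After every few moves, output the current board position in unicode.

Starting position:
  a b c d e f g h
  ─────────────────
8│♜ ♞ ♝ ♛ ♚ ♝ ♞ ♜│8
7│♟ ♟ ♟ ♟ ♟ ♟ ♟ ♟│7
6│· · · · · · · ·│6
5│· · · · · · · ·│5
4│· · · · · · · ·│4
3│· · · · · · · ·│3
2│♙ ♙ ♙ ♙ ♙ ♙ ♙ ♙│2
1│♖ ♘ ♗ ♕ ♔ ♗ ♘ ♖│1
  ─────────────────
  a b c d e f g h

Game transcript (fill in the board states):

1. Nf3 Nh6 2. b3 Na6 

  a b c d e f g h
  ─────────────────
8│♜ · ♝ ♛ ♚ ♝ · ♜│8
7│♟ ♟ ♟ ♟ ♟ ♟ ♟ ♟│7
6│♞ · · · · · · ♞│6
5│· · · · · · · ·│5
4│· · · · · · · ·│4
3│· ♙ · · · ♘ · ·│3
2│♙ · ♙ ♙ ♙ ♙ ♙ ♙│2
1│♖ ♘ ♗ ♕ ♔ ♗ · ♖│1
  ─────────────────
  a b c d e f g h

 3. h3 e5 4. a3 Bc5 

  a b c d e f g h
  ─────────────────
8│♜ · ♝ ♛ ♚ · · ♜│8
7│♟ ♟ ♟ ♟ · ♟ ♟ ♟│7
6│♞ · · · · · · ♞│6
5│· · ♝ · ♟ · · ·│5
4│· · · · · · · ·│4
3│♙ ♙ · · · ♘ · ♙│3
2│· · ♙ ♙ ♙ ♙ ♙ ·│2
1│♖ ♘ ♗ ♕ ♔ ♗ · ♖│1
  ─────────────────
  a b c d e f g h

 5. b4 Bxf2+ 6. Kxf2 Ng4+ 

  a b c d e f g h
  ─────────────────
8│♜ · ♝ ♛ ♚ · · ♜│8
7│♟ ♟ ♟ ♟ · ♟ ♟ ♟│7
6│♞ · · · · · · ·│6
5│· · · · ♟ · · ·│5
4│· ♙ · · · · ♞ ·│4
3│♙ · · · · ♘ · ♙│3
2│· · ♙ ♙ ♙ ♔ ♙ ·│2
1│♖ ♘ ♗ ♕ · ♗ · ♖│1
  ─────────────────
  a b c d e f g h

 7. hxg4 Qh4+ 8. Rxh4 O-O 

  a b c d e f g h
  ─────────────────
8│♜ · ♝ · · ♜ ♚ ·│8
7│♟ ♟ ♟ ♟ · ♟ ♟ ♟│7
6│♞ · · · · · · ·│6
5│· · · · ♟ · · ·│5
4│· ♙ · · · · ♙ ♖│4
3│♙ · · · · ♘ · ·│3
2│· · ♙ ♙ ♙ ♔ ♙ ·│2
1│♖ ♘ ♗ ♕ · ♗ · ·│1
  ─────────────────
  a b c d e f g h

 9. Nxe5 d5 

  a b c d e f g h
  ─────────────────
8│♜ · ♝ · · ♜ ♚ ·│8
7│♟ ♟ ♟ · · ♟ ♟ ♟│7
6│♞ · · · · · · ·│6
5│· · · ♟ ♘ · · ·│5
4│· ♙ · · · · ♙ ♖│4
3│♙ · · · · · · ·│3
2│· · ♙ ♙ ♙ ♔ ♙ ·│2
1│♖ ♘ ♗ ♕ · ♗ · ·│1
  ─────────────────
  a b c d e f g h
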